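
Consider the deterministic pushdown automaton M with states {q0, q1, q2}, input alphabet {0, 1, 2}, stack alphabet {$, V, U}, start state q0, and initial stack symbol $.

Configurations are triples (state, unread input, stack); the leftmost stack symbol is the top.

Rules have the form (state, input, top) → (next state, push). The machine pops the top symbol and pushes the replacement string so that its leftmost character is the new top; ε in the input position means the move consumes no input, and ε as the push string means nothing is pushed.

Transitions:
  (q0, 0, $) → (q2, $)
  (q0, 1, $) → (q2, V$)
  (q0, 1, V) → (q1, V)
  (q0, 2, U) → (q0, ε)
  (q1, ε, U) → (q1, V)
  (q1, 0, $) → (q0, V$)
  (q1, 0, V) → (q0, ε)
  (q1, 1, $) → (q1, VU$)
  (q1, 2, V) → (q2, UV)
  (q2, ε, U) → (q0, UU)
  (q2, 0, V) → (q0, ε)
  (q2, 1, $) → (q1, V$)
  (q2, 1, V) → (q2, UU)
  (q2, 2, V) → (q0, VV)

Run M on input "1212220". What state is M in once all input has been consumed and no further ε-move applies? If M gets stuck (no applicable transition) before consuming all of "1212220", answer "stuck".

(q0, 1212220, $)
  read 1, top $: go to q2, push V$ → (q2, 212220, V$)
  read 2, top V: go to q0, push VV → (q0, 12220, VV$)
  read 1, top V: go to q1, push V → (q1, 2220, VV$)
  read 2, top V: go to q2, push UV → (q2, 220, UVV$)
  ε-move, top U: go to q0, push UU → (q0, 220, UUVV$)
  read 2, top U: go to q0, push ε → (q0, 20, UVV$)
  read 2, top U: go to q0, push ε → (q0, 0, VV$)
No transition for (q0, 0, top V); M blocks with input 0 remaining.

stuck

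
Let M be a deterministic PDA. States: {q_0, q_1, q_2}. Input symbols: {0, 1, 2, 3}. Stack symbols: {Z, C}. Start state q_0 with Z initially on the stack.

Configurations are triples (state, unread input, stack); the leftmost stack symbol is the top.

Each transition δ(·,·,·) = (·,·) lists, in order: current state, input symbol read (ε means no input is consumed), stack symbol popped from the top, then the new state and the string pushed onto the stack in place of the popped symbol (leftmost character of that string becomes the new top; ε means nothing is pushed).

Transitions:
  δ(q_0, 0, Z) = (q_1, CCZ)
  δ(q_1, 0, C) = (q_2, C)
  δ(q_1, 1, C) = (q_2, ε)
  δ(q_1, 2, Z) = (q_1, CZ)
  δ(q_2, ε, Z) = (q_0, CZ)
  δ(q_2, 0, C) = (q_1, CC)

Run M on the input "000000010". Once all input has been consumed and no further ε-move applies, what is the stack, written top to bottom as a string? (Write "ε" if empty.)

(q_0, 000000010, Z) ⊢ (q_1, 00000010, CCZ) ⊢ (q_2, 0000010, CCZ) ⊢ (q_1, 000010, CCCZ) ⊢ (q_2, 00010, CCCZ) ⊢ (q_1, 0010, CCCCZ) ⊢ (q_2, 010, CCCCZ) ⊢ (q_1, 10, CCCCCZ) ⊢ (q_2, 0, CCCCZ) ⊢ (q_1, ε, CCCCCZ)
All input consumed in state q_1 with stack CCCCCZ.

CCCCCZ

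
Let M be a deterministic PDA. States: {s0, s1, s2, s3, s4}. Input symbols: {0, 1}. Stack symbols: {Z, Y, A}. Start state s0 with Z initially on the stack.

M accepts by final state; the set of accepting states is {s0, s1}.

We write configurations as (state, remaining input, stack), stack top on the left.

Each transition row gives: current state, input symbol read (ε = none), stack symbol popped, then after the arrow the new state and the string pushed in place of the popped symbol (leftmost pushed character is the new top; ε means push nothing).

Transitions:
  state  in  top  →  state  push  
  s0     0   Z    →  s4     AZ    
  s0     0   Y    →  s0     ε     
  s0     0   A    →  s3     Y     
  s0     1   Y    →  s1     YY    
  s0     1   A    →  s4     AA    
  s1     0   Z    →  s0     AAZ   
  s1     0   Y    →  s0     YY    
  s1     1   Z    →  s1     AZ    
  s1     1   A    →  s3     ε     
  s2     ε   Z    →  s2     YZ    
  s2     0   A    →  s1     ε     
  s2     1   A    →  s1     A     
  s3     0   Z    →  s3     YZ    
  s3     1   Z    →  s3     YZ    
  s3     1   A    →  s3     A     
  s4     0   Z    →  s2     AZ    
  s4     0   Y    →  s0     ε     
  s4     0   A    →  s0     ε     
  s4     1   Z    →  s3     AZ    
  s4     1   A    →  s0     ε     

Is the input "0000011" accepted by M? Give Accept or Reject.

(s0, 0000011, Z) ⊢ (s4, 000011, AZ) ⊢ (s0, 00011, Z) ⊢ (s4, 0011, AZ) ⊢ (s0, 011, Z) ⊢ (s4, 11, AZ) ⊢ (s0, 1, Z)
No transition applies at (s0, 1, Z); input not fully consumed.

Reject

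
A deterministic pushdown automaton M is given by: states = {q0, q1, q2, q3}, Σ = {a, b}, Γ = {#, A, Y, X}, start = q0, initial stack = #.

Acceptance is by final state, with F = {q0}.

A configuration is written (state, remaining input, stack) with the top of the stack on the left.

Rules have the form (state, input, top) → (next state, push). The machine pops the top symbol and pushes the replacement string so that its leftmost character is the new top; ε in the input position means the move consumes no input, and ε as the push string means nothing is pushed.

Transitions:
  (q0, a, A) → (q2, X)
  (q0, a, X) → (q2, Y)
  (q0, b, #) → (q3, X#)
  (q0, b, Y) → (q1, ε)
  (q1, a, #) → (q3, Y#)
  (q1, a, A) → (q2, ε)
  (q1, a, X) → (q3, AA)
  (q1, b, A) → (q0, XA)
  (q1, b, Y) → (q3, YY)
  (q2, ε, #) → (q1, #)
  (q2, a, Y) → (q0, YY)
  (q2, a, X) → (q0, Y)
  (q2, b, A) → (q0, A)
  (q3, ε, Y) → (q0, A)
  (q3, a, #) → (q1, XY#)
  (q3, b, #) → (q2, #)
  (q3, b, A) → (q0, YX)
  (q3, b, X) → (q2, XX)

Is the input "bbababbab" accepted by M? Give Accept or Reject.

Accept

(q0, bbababbab, #)
  read b, top #: go to q3, push X# → (q3, bababbab, X#)
  read b, top X: go to q2, push XX → (q2, ababbab, XX#)
  read a, top X: go to q0, push Y → (q0, babbab, YX#)
  read b, top Y: go to q1, push ε → (q1, abbab, X#)
  read a, top X: go to q3, push AA → (q3, bbab, AA#)
  read b, top A: go to q0, push YX → (q0, bab, YXA#)
  read b, top Y: go to q1, push ε → (q1, ab, XA#)
  read a, top X: go to q3, push AA → (q3, b, AAA#)
  read b, top A: go to q0, push YX → (q0, ε, YXAA#)
All input consumed; state q0 ∈ F.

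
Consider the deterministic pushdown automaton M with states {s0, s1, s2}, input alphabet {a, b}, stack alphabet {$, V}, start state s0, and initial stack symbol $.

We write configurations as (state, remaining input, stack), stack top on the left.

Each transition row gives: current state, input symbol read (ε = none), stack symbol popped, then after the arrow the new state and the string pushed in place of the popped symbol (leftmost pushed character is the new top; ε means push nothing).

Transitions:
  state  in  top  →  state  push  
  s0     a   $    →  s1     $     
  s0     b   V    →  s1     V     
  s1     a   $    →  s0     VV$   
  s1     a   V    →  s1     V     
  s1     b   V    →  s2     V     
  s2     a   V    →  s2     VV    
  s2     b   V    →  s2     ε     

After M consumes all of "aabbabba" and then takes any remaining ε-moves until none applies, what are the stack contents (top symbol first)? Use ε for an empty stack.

(s0, aabbabba, $)
  read a, top $: go to s1, push $ → (s1, abbabba, $)
  read a, top $: go to s0, push VV$ → (s0, bbabba, VV$)
  read b, top V: go to s1, push V → (s1, babba, VV$)
  read b, top V: go to s2, push V → (s2, abba, VV$)
  read a, top V: go to s2, push VV → (s2, bba, VVV$)
  read b, top V: go to s2, push ε → (s2, ba, VV$)
  read b, top V: go to s2, push ε → (s2, a, V$)
  read a, top V: go to s2, push VV → (s2, ε, VV$)
All input consumed in state s2 with stack VV$.

VV$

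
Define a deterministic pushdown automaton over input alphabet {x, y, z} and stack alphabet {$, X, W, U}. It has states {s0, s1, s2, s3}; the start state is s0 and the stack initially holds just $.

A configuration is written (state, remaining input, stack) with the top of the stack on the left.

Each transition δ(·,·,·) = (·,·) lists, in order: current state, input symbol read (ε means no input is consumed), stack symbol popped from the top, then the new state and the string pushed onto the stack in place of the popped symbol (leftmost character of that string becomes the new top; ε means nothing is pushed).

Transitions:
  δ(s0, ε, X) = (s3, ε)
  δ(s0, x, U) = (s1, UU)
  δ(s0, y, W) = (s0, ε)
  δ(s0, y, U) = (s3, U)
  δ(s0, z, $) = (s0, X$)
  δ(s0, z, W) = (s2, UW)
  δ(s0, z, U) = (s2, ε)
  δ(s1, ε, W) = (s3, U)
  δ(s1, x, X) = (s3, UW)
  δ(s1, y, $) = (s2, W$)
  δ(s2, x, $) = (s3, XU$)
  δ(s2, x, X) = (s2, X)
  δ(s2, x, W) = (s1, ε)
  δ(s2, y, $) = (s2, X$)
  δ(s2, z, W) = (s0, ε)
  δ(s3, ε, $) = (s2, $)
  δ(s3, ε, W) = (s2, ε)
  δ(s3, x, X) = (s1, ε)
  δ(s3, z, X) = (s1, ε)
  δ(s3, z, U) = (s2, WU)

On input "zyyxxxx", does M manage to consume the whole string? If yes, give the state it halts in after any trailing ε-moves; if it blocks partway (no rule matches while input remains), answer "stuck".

(s0, zyyxxxx, $) ⊢ (s0, yyxxxx, X$) ⊢ (s3, yyxxxx, $) ⊢ (s2, yyxxxx, $) ⊢ (s2, yxxxx, X$)
No transition for (s2, y, top X); M blocks with input yxxxx remaining.

stuck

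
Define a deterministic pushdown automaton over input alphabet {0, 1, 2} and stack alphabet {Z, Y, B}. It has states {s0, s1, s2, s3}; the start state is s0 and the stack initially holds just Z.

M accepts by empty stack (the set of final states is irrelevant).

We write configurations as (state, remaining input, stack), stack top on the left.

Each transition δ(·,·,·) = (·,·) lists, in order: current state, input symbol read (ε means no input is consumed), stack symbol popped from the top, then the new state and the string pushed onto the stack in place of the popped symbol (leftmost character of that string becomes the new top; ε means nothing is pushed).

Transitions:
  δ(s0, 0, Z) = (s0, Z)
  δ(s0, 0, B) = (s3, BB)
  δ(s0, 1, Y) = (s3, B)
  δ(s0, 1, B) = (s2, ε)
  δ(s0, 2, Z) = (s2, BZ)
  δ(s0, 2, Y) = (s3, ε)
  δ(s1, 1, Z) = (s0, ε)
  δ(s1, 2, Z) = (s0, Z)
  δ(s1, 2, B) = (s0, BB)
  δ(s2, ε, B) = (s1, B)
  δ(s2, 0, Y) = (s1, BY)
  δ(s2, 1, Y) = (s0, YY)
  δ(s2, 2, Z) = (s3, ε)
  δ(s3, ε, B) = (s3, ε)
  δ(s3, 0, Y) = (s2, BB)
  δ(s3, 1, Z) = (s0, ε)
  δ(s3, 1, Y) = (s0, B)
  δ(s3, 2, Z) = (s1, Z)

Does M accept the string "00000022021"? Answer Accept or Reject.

Accept

(s0, 00000022021, Z) ⊢ (s0, 0000022021, Z) ⊢ (s0, 000022021, Z) ⊢ (s0, 00022021, Z) ⊢ (s0, 0022021, Z) ⊢ (s0, 022021, Z) ⊢ (s0, 22021, Z) ⊢ (s2, 2021, BZ) ⊢ (s1, 2021, BZ) ⊢ (s0, 021, BBZ) ⊢ (s3, 21, BBBZ) ⊢ (s3, 21, BBZ) ⊢ (s3, 21, BZ) ⊢ (s3, 21, Z) ⊢ (s1, 1, Z) ⊢ (s0, ε, ε)
All input consumed and the stack is empty.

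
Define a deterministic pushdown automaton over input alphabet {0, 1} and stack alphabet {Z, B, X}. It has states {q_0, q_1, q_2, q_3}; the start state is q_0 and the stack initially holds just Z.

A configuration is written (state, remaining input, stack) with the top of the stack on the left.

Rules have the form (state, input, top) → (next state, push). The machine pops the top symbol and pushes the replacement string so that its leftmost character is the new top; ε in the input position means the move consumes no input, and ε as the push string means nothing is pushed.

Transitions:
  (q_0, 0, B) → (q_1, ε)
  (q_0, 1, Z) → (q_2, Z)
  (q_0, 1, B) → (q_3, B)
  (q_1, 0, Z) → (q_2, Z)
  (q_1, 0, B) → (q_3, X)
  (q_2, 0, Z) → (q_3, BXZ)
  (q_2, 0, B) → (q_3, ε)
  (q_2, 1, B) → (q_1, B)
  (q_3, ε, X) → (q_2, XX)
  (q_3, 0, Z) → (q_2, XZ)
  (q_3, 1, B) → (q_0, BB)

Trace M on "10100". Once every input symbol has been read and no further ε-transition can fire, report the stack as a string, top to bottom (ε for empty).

(q_0, 10100, Z)
  read 1, top Z: go to q_2, push Z → (q_2, 0100, Z)
  read 0, top Z: go to q_3, push BXZ → (q_3, 100, BXZ)
  read 1, top B: go to q_0, push BB → (q_0, 00, BBXZ)
  read 0, top B: go to q_1, push ε → (q_1, 0, BXZ)
  read 0, top B: go to q_3, push X → (q_3, ε, XXZ)
  ε-move, top X: go to q_2, push XX → (q_2, ε, XXXZ)
All input consumed in state q_2 with stack XXXZ.

XXXZ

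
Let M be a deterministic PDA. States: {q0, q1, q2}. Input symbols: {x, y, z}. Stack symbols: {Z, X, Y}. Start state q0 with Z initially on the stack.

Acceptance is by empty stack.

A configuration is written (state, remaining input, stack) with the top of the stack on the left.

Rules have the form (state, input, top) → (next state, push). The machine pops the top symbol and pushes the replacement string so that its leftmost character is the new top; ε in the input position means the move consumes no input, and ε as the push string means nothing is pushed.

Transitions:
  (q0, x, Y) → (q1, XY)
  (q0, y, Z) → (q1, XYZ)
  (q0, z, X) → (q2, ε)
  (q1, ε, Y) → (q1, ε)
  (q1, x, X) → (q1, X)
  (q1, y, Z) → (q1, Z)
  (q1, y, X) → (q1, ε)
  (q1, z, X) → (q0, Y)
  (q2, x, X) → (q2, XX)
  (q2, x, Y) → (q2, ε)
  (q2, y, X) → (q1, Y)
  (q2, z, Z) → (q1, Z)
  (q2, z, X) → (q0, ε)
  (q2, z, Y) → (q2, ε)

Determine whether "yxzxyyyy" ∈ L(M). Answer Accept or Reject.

Reject

(q0, yxzxyyyy, Z)
  read y, top Z: go to q1, push XYZ → (q1, xzxyyyy, XYZ)
  read x, top X: go to q1, push X → (q1, zxyyyy, XYZ)
  read z, top X: go to q0, push Y → (q0, xyyyy, YYZ)
  read x, top Y: go to q1, push XY → (q1, yyyy, XYYZ)
  read y, top X: go to q1, push ε → (q1, yyy, YYZ)
  ε-move, top Y: go to q1, push ε → (q1, yyy, YZ)
  ε-move, top Y: go to q1, push ε → (q1, yyy, Z)
  read y, top Z: go to q1, push Z → (q1, yy, Z)
  read y, top Z: go to q1, push Z → (q1, y, Z)
  read y, top Z: go to q1, push Z → (q1, ε, Z)
All input consumed; stack is Z, not empty, and no further ε-move applies.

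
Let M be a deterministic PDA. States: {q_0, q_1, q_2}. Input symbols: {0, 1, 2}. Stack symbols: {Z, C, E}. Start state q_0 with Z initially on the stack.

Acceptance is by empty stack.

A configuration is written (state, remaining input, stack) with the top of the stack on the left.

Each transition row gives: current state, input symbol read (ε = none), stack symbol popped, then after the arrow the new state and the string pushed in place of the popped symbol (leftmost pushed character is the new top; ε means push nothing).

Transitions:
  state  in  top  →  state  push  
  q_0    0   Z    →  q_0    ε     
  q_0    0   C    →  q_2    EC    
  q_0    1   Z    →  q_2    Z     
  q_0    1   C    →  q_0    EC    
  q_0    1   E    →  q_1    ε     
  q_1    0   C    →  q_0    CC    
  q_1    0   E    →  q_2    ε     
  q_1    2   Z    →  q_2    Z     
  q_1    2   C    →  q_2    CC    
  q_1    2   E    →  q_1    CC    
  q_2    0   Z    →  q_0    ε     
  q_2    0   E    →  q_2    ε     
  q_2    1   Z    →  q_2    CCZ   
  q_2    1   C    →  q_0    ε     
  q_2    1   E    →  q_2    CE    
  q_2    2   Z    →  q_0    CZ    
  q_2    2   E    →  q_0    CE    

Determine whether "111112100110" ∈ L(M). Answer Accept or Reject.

(q_0, 111112100110, Z)
  read 1, top Z: go to q_2, push Z → (q_2, 11112100110, Z)
  read 1, top Z: go to q_2, push CCZ → (q_2, 1112100110, CCZ)
  read 1, top C: go to q_0, push ε → (q_0, 112100110, CZ)
  read 1, top C: go to q_0, push EC → (q_0, 12100110, ECZ)
  read 1, top E: go to q_1, push ε → (q_1, 2100110, CZ)
  read 2, top C: go to q_2, push CC → (q_2, 100110, CCZ)
  read 1, top C: go to q_0, push ε → (q_0, 00110, CZ)
  read 0, top C: go to q_2, push EC → (q_2, 0110, ECZ)
  read 0, top E: go to q_2, push ε → (q_2, 110, CZ)
  read 1, top C: go to q_0, push ε → (q_0, 10, Z)
  read 1, top Z: go to q_2, push Z → (q_2, 0, Z)
  read 0, top Z: go to q_0, push ε → (q_0, ε, ε)
All input consumed and the stack is empty.

Accept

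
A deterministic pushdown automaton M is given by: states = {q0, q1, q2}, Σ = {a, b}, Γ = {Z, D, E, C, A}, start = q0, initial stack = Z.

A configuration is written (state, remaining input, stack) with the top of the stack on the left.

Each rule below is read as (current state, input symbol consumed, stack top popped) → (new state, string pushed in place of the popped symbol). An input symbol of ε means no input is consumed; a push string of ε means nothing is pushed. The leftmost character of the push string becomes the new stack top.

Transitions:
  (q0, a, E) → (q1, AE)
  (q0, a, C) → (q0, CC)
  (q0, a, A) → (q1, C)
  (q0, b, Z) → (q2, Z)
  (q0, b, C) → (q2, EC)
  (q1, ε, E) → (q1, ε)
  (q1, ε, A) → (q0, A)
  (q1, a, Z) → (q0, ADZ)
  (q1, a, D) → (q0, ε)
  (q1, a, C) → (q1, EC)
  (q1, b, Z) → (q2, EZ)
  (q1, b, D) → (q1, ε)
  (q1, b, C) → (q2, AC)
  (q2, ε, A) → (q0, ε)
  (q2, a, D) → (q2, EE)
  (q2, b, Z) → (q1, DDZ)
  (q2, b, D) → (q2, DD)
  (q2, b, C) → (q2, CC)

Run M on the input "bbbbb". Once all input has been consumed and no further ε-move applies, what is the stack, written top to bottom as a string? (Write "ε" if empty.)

EZ

(q0, bbbbb, Z) ⊢ (q2, bbbb, Z) ⊢ (q1, bbb, DDZ) ⊢ (q1, bb, DZ) ⊢ (q1, b, Z) ⊢ (q2, ε, EZ)
All input consumed in state q2 with stack EZ.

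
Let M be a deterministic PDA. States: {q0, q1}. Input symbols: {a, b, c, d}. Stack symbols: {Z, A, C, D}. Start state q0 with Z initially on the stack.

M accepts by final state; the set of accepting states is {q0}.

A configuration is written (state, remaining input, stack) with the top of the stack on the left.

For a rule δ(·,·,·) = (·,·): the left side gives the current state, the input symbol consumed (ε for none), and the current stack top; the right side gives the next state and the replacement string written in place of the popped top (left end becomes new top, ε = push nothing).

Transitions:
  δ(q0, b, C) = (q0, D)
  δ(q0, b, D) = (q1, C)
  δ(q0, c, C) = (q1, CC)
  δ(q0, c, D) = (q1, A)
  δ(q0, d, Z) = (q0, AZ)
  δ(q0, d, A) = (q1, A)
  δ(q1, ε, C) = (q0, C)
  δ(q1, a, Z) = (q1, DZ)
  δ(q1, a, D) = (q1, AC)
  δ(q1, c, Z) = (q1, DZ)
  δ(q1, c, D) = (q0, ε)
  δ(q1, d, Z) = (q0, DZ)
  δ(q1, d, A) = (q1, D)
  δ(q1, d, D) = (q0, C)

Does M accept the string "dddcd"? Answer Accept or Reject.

Accept

(q0, dddcd, Z) ⊢ (q0, ddcd, AZ) ⊢ (q1, dcd, AZ) ⊢ (q1, cd, DZ) ⊢ (q0, d, Z) ⊢ (q0, ε, AZ)
All input consumed; state q0 ∈ F.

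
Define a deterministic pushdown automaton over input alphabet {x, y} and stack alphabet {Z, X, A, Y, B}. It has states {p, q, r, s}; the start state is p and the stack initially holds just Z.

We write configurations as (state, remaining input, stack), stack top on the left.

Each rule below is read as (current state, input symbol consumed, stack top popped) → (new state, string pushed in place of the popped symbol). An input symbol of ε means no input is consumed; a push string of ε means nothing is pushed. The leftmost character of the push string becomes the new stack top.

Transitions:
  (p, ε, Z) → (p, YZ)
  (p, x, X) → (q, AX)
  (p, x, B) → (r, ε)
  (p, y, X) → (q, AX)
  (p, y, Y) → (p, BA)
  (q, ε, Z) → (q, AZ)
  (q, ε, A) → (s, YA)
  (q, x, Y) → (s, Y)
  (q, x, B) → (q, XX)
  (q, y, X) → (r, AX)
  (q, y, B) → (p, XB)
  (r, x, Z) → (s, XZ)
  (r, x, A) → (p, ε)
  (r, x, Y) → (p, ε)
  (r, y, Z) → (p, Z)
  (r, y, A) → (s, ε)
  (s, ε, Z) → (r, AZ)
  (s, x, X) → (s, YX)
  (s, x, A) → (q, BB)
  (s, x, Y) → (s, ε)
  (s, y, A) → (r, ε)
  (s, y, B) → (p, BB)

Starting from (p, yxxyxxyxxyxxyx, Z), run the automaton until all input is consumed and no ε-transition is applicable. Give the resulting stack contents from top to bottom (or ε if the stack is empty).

(p, yxxyxxyxxyxxyx, Z) ⊢ (p, yxxyxxyxxyxxyx, YZ) ⊢ (p, xxyxxyxxyxxyx, BAZ) ⊢ (r, xyxxyxxyxxyx, AZ) ⊢ (p, yxxyxxyxxyx, Z) ⊢ (p, yxxyxxyxxyx, YZ) ⊢ (p, xxyxxyxxyx, BAZ) ⊢ (r, xyxxyxxyx, AZ) ⊢ (p, yxxyxxyx, Z) ⊢ (p, yxxyxxyx, YZ) ⊢ (p, xxyxxyx, BAZ) ⊢ (r, xyxxyx, AZ) ⊢ (p, yxxyx, Z) ⊢ (p, yxxyx, YZ) ⊢ (p, xxyx, BAZ) ⊢ (r, xyx, AZ) ⊢ (p, yx, Z) ⊢ (p, yx, YZ) ⊢ (p, x, BAZ) ⊢ (r, ε, AZ)
All input consumed in state r with stack AZ.

AZ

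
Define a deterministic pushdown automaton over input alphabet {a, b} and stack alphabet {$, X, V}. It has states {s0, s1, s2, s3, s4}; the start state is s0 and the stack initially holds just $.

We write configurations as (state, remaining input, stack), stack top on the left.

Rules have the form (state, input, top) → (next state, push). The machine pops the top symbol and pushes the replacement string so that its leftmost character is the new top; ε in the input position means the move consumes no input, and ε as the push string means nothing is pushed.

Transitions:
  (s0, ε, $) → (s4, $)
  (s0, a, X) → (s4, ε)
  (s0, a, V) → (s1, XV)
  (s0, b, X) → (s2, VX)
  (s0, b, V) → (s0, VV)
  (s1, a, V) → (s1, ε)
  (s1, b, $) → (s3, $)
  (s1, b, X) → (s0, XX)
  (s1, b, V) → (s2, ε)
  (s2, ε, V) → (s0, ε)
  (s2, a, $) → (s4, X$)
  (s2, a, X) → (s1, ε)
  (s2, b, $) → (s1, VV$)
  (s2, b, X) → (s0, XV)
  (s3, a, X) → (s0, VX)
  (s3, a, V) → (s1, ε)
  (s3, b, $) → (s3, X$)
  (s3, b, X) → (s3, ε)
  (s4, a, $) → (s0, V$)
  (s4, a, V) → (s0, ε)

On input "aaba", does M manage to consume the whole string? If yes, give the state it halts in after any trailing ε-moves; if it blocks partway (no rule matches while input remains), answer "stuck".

s4

(s0, aaba, $) ⊢ (s4, aaba, $) ⊢ (s0, aba, V$) ⊢ (s1, ba, XV$) ⊢ (s0, a, XXV$) ⊢ (s4, ε, XV$)
All input consumed; M is in state s4.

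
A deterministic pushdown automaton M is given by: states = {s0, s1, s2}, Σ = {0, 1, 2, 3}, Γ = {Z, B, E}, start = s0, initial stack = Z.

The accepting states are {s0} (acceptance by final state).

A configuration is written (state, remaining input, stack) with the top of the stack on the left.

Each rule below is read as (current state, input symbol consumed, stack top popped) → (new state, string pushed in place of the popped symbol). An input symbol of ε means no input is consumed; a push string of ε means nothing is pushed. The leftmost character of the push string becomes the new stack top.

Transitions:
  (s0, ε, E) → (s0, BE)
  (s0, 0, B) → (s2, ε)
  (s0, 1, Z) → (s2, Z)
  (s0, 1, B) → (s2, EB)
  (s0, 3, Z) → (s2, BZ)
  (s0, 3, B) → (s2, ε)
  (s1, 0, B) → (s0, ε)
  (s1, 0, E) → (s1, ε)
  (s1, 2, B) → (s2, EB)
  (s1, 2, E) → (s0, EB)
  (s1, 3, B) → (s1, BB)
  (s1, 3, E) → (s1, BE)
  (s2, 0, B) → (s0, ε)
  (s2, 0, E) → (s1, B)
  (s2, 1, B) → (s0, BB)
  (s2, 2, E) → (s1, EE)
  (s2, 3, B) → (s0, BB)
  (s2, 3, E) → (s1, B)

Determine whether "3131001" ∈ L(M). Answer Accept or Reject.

(s0, 3131001, Z)
  read 3, top Z: go to s2, push BZ → (s2, 131001, BZ)
  read 1, top B: go to s0, push BB → (s0, 31001, BBZ)
  read 3, top B: go to s2, push ε → (s2, 1001, BZ)
  read 1, top B: go to s0, push BB → (s0, 001, BBZ)
  read 0, top B: go to s2, push ε → (s2, 01, BZ)
  read 0, top B: go to s0, push ε → (s0, 1, Z)
  read 1, top Z: go to s2, push Z → (s2, ε, Z)
All input consumed; state s2 ∉ F and no further ε-move applies.

Reject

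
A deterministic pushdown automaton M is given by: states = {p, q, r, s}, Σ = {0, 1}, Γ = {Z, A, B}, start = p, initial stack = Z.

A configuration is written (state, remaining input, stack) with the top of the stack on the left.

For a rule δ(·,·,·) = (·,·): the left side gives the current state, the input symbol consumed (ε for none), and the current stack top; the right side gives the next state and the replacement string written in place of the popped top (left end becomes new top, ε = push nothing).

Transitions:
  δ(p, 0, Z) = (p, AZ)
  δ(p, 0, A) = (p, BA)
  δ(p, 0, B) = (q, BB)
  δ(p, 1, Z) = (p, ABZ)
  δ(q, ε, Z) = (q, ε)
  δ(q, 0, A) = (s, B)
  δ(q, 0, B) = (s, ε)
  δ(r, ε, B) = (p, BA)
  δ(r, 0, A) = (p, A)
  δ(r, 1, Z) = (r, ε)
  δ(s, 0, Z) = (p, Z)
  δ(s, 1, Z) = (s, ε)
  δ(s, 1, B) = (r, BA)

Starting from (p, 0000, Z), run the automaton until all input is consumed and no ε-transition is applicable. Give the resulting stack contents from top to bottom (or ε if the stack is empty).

(p, 0000, Z) ⊢ (p, 000, AZ) ⊢ (p, 00, BAZ) ⊢ (q, 0, BBAZ) ⊢ (s, ε, BAZ)
All input consumed in state s with stack BAZ.

BAZ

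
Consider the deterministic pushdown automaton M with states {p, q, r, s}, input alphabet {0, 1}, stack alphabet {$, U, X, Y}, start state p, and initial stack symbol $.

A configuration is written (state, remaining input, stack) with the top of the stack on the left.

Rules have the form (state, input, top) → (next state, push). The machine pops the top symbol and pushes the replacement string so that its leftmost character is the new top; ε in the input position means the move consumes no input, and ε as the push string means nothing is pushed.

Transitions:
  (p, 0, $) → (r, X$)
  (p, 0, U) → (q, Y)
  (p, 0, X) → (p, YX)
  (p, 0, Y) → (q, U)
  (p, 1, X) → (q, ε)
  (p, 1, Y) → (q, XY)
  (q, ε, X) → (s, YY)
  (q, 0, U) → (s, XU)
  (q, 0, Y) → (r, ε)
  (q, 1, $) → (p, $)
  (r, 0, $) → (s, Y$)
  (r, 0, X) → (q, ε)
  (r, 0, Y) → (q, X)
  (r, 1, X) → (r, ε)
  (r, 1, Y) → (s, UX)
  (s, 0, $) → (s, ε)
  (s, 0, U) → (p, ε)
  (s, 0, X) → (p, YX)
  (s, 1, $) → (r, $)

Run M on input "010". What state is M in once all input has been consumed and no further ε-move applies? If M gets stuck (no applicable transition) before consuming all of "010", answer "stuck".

(p, 010, $)
  read 0, top $: go to r, push X$ → (r, 10, X$)
  read 1, top X: go to r, push ε → (r, 0, $)
  read 0, top $: go to s, push Y$ → (s, ε, Y$)
All input consumed; M is in state s.

s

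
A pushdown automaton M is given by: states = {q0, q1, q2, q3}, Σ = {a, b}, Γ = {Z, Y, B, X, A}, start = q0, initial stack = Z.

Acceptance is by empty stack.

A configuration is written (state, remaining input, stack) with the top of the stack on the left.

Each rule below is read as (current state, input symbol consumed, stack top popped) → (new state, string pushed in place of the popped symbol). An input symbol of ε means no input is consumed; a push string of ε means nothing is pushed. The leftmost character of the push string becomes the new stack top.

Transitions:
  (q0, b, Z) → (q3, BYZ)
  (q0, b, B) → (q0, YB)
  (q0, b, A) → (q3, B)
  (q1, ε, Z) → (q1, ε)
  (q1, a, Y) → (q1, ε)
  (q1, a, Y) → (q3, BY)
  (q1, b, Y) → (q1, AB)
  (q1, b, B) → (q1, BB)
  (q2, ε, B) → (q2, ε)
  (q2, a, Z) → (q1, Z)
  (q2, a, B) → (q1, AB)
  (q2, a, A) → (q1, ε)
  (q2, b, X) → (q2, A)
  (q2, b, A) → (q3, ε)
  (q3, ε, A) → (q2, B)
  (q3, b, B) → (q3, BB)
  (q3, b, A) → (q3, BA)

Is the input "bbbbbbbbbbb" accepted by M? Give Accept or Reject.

No computation consumes all input and empties the stack.

Reject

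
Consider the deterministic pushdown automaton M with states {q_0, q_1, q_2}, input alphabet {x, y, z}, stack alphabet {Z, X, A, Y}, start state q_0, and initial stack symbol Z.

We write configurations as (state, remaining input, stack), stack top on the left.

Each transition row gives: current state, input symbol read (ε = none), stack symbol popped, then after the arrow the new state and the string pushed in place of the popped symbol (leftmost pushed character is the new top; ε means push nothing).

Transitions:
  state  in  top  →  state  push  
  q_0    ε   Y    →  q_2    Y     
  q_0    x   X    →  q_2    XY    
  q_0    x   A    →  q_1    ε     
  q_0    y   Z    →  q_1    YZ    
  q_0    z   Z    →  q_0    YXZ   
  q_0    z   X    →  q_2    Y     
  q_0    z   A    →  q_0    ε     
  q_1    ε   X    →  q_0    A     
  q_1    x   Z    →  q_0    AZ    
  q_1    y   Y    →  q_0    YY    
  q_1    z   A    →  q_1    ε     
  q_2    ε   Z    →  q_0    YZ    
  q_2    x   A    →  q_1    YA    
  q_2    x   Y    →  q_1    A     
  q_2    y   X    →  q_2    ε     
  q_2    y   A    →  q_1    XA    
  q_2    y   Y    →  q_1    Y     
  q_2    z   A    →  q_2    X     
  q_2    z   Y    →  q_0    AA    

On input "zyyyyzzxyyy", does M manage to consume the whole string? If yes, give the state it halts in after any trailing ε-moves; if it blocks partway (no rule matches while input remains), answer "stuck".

q_2

(q_0, zyyyyzzxyyy, Z)
  read z, top Z: go to q_0, push YXZ → (q_0, yyyyzzxyyy, YXZ)
  ε-move, top Y: go to q_2, push Y → (q_2, yyyyzzxyyy, YXZ)
  read y, top Y: go to q_1, push Y → (q_1, yyyzzxyyy, YXZ)
  read y, top Y: go to q_0, push YY → (q_0, yyzzxyyy, YYXZ)
  ε-move, top Y: go to q_2, push Y → (q_2, yyzzxyyy, YYXZ)
  read y, top Y: go to q_1, push Y → (q_1, yzzxyyy, YYXZ)
  read y, top Y: go to q_0, push YY → (q_0, zzxyyy, YYYXZ)
  ε-move, top Y: go to q_2, push Y → (q_2, zzxyyy, YYYXZ)
  read z, top Y: go to q_0, push AA → (q_0, zxyyy, AAYYXZ)
  read z, top A: go to q_0, push ε → (q_0, xyyy, AYYXZ)
  read x, top A: go to q_1, push ε → (q_1, yyy, YYXZ)
  read y, top Y: go to q_0, push YY → (q_0, yy, YYYXZ)
  ε-move, top Y: go to q_2, push Y → (q_2, yy, YYYXZ)
  read y, top Y: go to q_1, push Y → (q_1, y, YYYXZ)
  read y, top Y: go to q_0, push YY → (q_0, ε, YYYYXZ)
  ε-move, top Y: go to q_2, push Y → (q_2, ε, YYYYXZ)
All input consumed; M is in state q_2.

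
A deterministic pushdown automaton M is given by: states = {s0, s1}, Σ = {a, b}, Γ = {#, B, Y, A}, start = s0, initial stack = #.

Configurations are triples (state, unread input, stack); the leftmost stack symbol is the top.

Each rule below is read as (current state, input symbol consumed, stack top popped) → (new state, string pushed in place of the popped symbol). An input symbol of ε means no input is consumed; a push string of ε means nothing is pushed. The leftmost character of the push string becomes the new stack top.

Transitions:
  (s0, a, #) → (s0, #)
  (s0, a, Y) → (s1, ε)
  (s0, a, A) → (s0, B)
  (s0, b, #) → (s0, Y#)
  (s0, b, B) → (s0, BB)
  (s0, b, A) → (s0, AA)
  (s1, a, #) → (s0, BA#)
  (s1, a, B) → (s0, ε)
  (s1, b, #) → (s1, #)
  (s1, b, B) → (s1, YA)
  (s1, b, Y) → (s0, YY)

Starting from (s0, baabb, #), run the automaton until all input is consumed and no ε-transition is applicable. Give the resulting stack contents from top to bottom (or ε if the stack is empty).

(s0, baabb, #)
  read b, top #: go to s0, push Y# → (s0, aabb, Y#)
  read a, top Y: go to s1, push ε → (s1, abb, #)
  read a, top #: go to s0, push BA# → (s0, bb, BA#)
  read b, top B: go to s0, push BB → (s0, b, BBA#)
  read b, top B: go to s0, push BB → (s0, ε, BBBA#)
All input consumed in state s0 with stack BBBA#.

BBBA#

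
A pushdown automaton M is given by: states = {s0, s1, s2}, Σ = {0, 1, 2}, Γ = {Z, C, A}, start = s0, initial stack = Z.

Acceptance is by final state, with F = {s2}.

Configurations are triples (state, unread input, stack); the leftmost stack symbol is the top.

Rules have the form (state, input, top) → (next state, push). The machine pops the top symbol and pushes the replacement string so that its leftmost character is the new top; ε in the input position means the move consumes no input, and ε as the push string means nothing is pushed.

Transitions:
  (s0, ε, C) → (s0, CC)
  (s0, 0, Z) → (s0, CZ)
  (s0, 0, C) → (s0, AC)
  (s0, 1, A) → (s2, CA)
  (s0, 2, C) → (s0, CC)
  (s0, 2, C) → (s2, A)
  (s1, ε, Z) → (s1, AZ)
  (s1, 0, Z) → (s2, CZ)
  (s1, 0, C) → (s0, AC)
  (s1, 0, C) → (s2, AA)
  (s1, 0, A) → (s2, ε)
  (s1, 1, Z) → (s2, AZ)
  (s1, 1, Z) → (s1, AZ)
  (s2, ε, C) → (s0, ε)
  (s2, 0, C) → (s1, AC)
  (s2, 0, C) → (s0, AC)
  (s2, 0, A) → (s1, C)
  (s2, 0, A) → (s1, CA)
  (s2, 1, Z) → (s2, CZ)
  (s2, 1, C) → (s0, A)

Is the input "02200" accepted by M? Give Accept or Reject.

Accept

One accepting computation: (s0, 02200, Z) ⊢ (s0, 2200, CZ) ⊢ (s0, 200, CCZ) ⊢ (s2, 00, ACZ) ⊢ (s1, 0, CCZ) ⊢ (s2, ε, AACZ)
All input consumed and state s2 ∈ F.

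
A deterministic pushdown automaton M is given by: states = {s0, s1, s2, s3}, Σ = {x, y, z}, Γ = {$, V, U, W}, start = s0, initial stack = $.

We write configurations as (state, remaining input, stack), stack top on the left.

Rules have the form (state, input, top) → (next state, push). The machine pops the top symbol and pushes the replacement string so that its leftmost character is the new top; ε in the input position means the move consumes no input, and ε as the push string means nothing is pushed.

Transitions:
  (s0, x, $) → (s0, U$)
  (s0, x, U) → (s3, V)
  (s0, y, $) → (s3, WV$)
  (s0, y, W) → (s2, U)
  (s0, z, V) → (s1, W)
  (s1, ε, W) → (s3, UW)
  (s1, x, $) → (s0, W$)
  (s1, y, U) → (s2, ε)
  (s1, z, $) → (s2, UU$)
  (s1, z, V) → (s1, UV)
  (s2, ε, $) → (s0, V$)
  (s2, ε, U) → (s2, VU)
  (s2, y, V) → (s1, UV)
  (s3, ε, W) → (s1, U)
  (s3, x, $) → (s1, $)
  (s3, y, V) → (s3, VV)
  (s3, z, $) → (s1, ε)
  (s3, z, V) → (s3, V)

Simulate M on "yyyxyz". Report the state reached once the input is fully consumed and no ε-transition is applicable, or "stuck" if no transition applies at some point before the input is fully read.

stuck

(s0, yyyxyz, $)
  read y, top $: go to s3, push WV$ → (s3, yyxyz, WV$)
  ε-move, top W: go to s1, push U → (s1, yyxyz, UV$)
  read y, top U: go to s2, push ε → (s2, yxyz, V$)
  read y, top V: go to s1, push UV → (s1, xyz, UV$)
No transition for (s1, x, top U); M blocks with input xyz remaining.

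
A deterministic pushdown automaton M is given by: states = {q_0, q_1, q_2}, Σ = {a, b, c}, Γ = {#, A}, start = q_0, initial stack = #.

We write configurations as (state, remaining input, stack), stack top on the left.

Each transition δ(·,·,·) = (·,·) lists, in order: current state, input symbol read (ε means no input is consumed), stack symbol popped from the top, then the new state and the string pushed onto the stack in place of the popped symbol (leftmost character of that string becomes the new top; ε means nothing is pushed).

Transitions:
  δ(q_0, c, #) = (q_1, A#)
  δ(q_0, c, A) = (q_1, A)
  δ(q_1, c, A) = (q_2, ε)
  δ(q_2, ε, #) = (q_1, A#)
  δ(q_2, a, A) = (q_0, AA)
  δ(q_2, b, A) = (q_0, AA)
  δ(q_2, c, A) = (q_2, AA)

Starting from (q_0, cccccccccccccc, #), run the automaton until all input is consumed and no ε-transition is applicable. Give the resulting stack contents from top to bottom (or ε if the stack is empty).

(q_0, cccccccccccccc, #) ⊢ (q_1, ccccccccccccc, A#) ⊢ (q_2, cccccccccccc, #) ⊢ (q_1, cccccccccccc, A#) ⊢ (q_2, ccccccccccc, #) ⊢ (q_1, ccccccccccc, A#) ⊢ (q_2, cccccccccc, #) ⊢ (q_1, cccccccccc, A#) ⊢ (q_2, ccccccccc, #) ⊢ (q_1, ccccccccc, A#) ⊢ (q_2, cccccccc, #) ⊢ (q_1, cccccccc, A#) ⊢ (q_2, ccccccc, #) ⊢ (q_1, ccccccc, A#) ⊢ (q_2, cccccc, #) ⊢ (q_1, cccccc, A#) ⊢ (q_2, ccccc, #) ⊢ (q_1, ccccc, A#) ⊢ (q_2, cccc, #) ⊢ (q_1, cccc, A#) ⊢ (q_2, ccc, #) ⊢ (q_1, ccc, A#) ⊢ (q_2, cc, #) ⊢ (q_1, cc, A#) ⊢ (q_2, c, #) ⊢ (q_1, c, A#) ⊢ (q_2, ε, #) ⊢ (q_1, ε, A#)
All input consumed in state q_1 with stack A#.

A#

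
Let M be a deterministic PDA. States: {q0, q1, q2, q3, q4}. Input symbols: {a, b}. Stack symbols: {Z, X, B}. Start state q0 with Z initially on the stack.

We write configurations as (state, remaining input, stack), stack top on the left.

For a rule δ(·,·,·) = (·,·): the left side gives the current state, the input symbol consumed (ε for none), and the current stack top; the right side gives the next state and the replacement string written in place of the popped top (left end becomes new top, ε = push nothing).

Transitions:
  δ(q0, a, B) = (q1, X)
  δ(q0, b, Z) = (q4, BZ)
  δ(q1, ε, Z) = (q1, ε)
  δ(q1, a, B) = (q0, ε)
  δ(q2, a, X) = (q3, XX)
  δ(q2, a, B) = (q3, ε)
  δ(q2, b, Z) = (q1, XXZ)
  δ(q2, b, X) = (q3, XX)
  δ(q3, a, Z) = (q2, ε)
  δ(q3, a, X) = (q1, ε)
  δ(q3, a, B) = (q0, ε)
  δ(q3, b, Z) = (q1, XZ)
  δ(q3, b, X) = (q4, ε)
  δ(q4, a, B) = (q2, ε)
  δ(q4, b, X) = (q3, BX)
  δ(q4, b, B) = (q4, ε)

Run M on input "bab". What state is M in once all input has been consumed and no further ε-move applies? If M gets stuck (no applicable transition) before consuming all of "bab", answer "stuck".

(q0, bab, Z) ⊢ (q4, ab, BZ) ⊢ (q2, b, Z) ⊢ (q1, ε, XXZ)
All input consumed; M is in state q1.

q1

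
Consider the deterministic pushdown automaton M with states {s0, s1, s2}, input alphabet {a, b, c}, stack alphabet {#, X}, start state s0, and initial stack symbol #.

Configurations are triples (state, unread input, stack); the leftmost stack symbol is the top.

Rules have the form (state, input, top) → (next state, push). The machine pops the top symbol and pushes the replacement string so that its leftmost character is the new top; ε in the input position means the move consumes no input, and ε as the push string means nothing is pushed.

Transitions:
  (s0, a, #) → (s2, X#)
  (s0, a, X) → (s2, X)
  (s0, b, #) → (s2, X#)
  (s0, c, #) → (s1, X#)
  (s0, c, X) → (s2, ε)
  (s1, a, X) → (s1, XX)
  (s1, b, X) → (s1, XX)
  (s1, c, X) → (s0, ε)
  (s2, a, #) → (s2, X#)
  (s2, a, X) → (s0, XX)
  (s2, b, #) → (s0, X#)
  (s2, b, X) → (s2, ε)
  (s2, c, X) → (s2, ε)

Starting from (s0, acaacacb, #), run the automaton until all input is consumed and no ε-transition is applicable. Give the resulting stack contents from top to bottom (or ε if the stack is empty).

#

(s0, acaacacb, #)
  read a, top #: go to s2, push X# → (s2, caacacb, X#)
  read c, top X: go to s2, push ε → (s2, aacacb, #)
  read a, top #: go to s2, push X# → (s2, acacb, X#)
  read a, top X: go to s0, push XX → (s0, cacb, XX#)
  read c, top X: go to s2, push ε → (s2, acb, X#)
  read a, top X: go to s0, push XX → (s0, cb, XX#)
  read c, top X: go to s2, push ε → (s2, b, X#)
  read b, top X: go to s2, push ε → (s2, ε, #)
All input consumed in state s2 with stack #.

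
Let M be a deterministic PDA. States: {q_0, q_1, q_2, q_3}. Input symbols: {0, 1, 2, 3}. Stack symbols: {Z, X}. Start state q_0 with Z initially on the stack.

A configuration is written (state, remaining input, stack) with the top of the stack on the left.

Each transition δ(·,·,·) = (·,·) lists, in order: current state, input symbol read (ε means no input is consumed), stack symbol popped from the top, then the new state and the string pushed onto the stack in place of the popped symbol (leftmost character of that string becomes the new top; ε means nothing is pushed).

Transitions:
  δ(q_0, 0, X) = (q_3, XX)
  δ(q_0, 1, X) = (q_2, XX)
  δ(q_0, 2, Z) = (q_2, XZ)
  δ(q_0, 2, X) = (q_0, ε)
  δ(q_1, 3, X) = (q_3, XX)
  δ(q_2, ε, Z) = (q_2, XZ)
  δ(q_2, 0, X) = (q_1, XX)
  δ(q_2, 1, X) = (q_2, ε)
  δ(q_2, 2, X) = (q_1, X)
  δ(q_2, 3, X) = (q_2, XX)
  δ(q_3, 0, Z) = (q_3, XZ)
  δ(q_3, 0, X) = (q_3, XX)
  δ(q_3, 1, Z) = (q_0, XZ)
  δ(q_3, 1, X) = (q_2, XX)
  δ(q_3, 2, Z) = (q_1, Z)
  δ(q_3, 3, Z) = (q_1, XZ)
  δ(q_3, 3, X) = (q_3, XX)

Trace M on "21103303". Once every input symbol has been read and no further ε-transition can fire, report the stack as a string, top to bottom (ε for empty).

(q_0, 21103303, Z)
  read 2, top Z: go to q_2, push XZ → (q_2, 1103303, XZ)
  read 1, top X: go to q_2, push ε → (q_2, 103303, Z)
  ε-move, top Z: go to q_2, push XZ → (q_2, 103303, XZ)
  read 1, top X: go to q_2, push ε → (q_2, 03303, Z)
  ε-move, top Z: go to q_2, push XZ → (q_2, 03303, XZ)
  read 0, top X: go to q_1, push XX → (q_1, 3303, XXZ)
  read 3, top X: go to q_3, push XX → (q_3, 303, XXXZ)
  read 3, top X: go to q_3, push XX → (q_3, 03, XXXXZ)
  read 0, top X: go to q_3, push XX → (q_3, 3, XXXXXZ)
  read 3, top X: go to q_3, push XX → (q_3, ε, XXXXXXZ)
All input consumed in state q_3 with stack XXXXXXZ.

XXXXXXZ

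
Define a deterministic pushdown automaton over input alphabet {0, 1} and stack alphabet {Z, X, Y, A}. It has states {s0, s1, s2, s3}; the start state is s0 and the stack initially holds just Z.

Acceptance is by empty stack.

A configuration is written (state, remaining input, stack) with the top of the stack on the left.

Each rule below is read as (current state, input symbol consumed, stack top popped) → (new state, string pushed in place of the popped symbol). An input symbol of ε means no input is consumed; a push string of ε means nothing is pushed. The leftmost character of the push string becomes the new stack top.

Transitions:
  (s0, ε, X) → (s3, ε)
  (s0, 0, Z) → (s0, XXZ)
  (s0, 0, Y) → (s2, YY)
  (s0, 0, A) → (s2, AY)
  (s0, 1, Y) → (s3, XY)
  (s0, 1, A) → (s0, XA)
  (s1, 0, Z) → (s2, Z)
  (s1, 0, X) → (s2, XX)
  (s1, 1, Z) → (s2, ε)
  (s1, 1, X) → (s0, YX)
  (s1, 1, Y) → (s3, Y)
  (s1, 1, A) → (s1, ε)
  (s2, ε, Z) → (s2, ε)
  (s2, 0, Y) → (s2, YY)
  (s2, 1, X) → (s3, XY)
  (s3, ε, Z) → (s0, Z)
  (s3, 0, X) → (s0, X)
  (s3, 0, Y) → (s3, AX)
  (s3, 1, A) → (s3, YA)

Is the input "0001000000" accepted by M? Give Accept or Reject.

Reject

(s0, 0001000000, Z) ⊢ (s0, 001000000, XXZ) ⊢ (s3, 001000000, XZ) ⊢ (s0, 01000000, XZ) ⊢ (s3, 01000000, Z) ⊢ (s0, 01000000, Z) ⊢ (s0, 1000000, XXZ) ⊢ (s3, 1000000, XZ)
No transition applies at (s3, 1000000, XZ); input not fully consumed.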